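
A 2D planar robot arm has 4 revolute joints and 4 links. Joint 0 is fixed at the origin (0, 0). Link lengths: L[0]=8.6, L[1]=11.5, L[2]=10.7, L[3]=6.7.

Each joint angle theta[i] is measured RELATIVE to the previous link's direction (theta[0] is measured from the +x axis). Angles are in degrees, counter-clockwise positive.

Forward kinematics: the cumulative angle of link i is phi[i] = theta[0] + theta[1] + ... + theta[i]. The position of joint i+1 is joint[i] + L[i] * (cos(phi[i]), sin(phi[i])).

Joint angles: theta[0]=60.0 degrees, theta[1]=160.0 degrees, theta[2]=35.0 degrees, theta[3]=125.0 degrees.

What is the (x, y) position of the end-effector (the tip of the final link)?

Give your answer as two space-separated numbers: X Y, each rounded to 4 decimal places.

joint[0] = (0.0000, 0.0000)  (base)
link 0: phi[0] = 60 = 60 deg
  cos(60 deg) = 0.5000, sin(60 deg) = 0.8660
  joint[1] = (0.0000, 0.0000) + 8.6 * (0.5000, 0.8660) = (0.0000 + 4.3000, 0.0000 + 7.4478) = (4.3000, 7.4478)
link 1: phi[1] = 60 + 160 = 220 deg
  cos(220 deg) = -0.7660, sin(220 deg) = -0.6428
  joint[2] = (4.3000, 7.4478) + 11.5 * (-0.7660, -0.6428) = (4.3000 + -8.8095, 7.4478 + -7.3921) = (-4.5095, 0.0558)
link 2: phi[2] = 60 + 160 + 35 = 255 deg
  cos(255 deg) = -0.2588, sin(255 deg) = -0.9659
  joint[3] = (-4.5095, 0.0558) + 10.7 * (-0.2588, -0.9659) = (-4.5095 + -2.7694, 0.0558 + -10.3354) = (-7.2789, -10.2796)
link 3: phi[3] = 60 + 160 + 35 + 125 = 380 deg
  cos(380 deg) = 0.9397, sin(380 deg) = 0.3420
  joint[4] = (-7.2789, -10.2796) + 6.7 * (0.9397, 0.3420) = (-7.2789 + 6.2959, -10.2796 + 2.2915) = (-0.9829, -7.9881)
End effector: (-0.9829, -7.9881)

Answer: -0.9829 -7.9881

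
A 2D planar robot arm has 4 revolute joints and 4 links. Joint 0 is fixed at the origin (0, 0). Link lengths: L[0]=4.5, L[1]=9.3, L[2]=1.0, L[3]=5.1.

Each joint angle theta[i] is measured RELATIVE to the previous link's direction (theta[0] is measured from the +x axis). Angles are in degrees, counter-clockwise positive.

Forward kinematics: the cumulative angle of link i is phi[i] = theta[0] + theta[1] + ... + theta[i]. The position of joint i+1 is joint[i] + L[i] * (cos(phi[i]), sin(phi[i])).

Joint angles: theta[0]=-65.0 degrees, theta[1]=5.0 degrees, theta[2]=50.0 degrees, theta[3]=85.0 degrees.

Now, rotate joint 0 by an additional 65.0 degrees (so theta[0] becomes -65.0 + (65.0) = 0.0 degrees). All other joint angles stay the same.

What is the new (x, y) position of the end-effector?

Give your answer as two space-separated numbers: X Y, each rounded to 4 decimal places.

Answer: 10.4314 4.9079

Derivation:
joint[0] = (0.0000, 0.0000)  (base)
link 0: phi[0] = 0 = 0 deg
  cos(0 deg) = 1.0000, sin(0 deg) = 0.0000
  joint[1] = (0.0000, 0.0000) + 4.5 * (1.0000, 0.0000) = (0.0000 + 4.5000, 0.0000 + 0.0000) = (4.5000, 0.0000)
link 1: phi[1] = 0 + 5 = 5 deg
  cos(5 deg) = 0.9962, sin(5 deg) = 0.0872
  joint[2] = (4.5000, 0.0000) + 9.3 * (0.9962, 0.0872) = (4.5000 + 9.2646, 0.0000 + 0.8105) = (13.7646, 0.8105)
link 2: phi[2] = 0 + 5 + 50 = 55 deg
  cos(55 deg) = 0.5736, sin(55 deg) = 0.8192
  joint[3] = (13.7646, 0.8105) + 1 * (0.5736, 0.8192) = (13.7646 + 0.5736, 0.8105 + 0.8192) = (14.3382, 1.6297)
link 3: phi[3] = 0 + 5 + 50 + 85 = 140 deg
  cos(140 deg) = -0.7660, sin(140 deg) = 0.6428
  joint[4] = (14.3382, 1.6297) + 5.1 * (-0.7660, 0.6428) = (14.3382 + -3.9068, 1.6297 + 3.2782) = (10.4314, 4.9079)
End effector: (10.4314, 4.9079)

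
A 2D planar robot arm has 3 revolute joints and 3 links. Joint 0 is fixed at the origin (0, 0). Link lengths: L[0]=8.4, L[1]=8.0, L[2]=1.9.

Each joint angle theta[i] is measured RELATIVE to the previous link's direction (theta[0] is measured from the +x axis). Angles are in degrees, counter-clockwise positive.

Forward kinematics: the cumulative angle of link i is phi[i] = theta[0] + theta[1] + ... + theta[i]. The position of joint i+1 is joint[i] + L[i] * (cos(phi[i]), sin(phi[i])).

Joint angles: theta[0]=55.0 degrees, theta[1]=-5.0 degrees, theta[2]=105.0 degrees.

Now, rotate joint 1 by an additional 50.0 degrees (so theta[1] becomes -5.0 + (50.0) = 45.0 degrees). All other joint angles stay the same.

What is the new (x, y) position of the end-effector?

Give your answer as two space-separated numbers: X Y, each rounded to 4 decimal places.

joint[0] = (0.0000, 0.0000)  (base)
link 0: phi[0] = 55 = 55 deg
  cos(55 deg) = 0.5736, sin(55 deg) = 0.8192
  joint[1] = (0.0000, 0.0000) + 8.4 * (0.5736, 0.8192) = (0.0000 + 4.8180, 0.0000 + 6.8809) = (4.8180, 6.8809)
link 1: phi[1] = 55 + 45 = 100 deg
  cos(100 deg) = -0.1736, sin(100 deg) = 0.9848
  joint[2] = (4.8180, 6.8809) + 8 * (-0.1736, 0.9848) = (4.8180 + -1.3892, 6.8809 + 7.8785) = (3.4289, 14.7593)
link 2: phi[2] = 55 + 45 + 105 = 205 deg
  cos(205 deg) = -0.9063, sin(205 deg) = -0.4226
  joint[3] = (3.4289, 14.7593) + 1.9 * (-0.9063, -0.4226) = (3.4289 + -1.7220, 14.7593 + -0.8030) = (1.7069, 13.9564)
End effector: (1.7069, 13.9564)

Answer: 1.7069 13.9564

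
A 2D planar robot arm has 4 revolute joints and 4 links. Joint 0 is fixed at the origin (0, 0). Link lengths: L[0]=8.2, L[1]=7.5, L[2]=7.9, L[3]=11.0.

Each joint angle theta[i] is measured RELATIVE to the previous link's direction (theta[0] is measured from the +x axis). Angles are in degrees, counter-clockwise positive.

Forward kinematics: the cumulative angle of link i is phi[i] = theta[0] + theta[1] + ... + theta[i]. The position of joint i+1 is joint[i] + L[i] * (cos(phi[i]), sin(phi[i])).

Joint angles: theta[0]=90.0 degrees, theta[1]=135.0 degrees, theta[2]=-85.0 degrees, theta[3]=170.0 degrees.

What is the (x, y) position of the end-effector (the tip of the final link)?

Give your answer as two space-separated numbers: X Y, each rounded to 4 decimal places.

Answer: -4.2844 -0.4518

Derivation:
joint[0] = (0.0000, 0.0000)  (base)
link 0: phi[0] = 90 = 90 deg
  cos(90 deg) = 0.0000, sin(90 deg) = 1.0000
  joint[1] = (0.0000, 0.0000) + 8.2 * (0.0000, 1.0000) = (0.0000 + 0.0000, 0.0000 + 8.2000) = (0.0000, 8.2000)
link 1: phi[1] = 90 + 135 = 225 deg
  cos(225 deg) = -0.7071, sin(225 deg) = -0.7071
  joint[2] = (0.0000, 8.2000) + 7.5 * (-0.7071, -0.7071) = (0.0000 + -5.3033, 8.2000 + -5.3033) = (-5.3033, 2.8967)
link 2: phi[2] = 90 + 135 + -85 = 140 deg
  cos(140 deg) = -0.7660, sin(140 deg) = 0.6428
  joint[3] = (-5.3033, 2.8967) + 7.9 * (-0.7660, 0.6428) = (-5.3033 + -6.0518, 2.8967 + 5.0780) = (-11.3551, 7.9747)
link 3: phi[3] = 90 + 135 + -85 + 170 = 310 deg
  cos(310 deg) = 0.6428, sin(310 deg) = -0.7660
  joint[4] = (-11.3551, 7.9747) + 11 * (0.6428, -0.7660) = (-11.3551 + 7.0707, 7.9747 + -8.4265) = (-4.2844, -0.4518)
End effector: (-4.2844, -0.4518)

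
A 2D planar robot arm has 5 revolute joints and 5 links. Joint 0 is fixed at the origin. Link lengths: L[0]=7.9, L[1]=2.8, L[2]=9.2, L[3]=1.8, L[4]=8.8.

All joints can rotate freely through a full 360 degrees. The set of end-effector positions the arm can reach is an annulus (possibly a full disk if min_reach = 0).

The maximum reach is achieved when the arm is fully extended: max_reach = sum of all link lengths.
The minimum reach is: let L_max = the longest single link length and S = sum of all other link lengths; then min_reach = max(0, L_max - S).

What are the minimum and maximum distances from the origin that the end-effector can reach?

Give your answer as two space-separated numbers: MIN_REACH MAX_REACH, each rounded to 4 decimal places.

Answer: 0.0000 30.5000

Derivation:
Link lengths: [7.9, 2.8, 9.2, 1.8, 8.8]
max_reach = 7.9 + 2.8 + 9.2 + 1.8 + 8.8 = 30.5
L_max = max([7.9, 2.8, 9.2, 1.8, 8.8]) = 9.2
S (sum of others) = 30.5 - 9.2 = 21.3
min_reach = max(0, 9.2 - 21.3) = max(0, -12.1) = 0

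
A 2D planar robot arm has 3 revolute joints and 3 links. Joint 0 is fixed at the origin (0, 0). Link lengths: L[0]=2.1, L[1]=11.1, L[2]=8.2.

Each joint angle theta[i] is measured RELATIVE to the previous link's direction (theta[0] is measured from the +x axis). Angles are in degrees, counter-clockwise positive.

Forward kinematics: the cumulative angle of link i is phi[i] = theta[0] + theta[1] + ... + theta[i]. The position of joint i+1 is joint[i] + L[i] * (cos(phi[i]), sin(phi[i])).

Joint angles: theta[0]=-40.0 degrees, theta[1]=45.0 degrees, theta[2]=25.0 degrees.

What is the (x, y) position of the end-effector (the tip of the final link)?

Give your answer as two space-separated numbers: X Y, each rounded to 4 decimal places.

joint[0] = (0.0000, 0.0000)  (base)
link 0: phi[0] = -40 = -40 deg
  cos(-40 deg) = 0.7660, sin(-40 deg) = -0.6428
  joint[1] = (0.0000, 0.0000) + 2.1 * (0.7660, -0.6428) = (0.0000 + 1.6087, 0.0000 + -1.3499) = (1.6087, -1.3499)
link 1: phi[1] = -40 + 45 = 5 deg
  cos(5 deg) = 0.9962, sin(5 deg) = 0.0872
  joint[2] = (1.6087, -1.3499) + 11.1 * (0.9962, 0.0872) = (1.6087 + 11.0578, -1.3499 + 0.9674) = (12.6665, -0.3824)
link 2: phi[2] = -40 + 45 + 25 = 30 deg
  cos(30 deg) = 0.8660, sin(30 deg) = 0.5000
  joint[3] = (12.6665, -0.3824) + 8.2 * (0.8660, 0.5000) = (12.6665 + 7.1014, -0.3824 + 4.1000) = (19.7679, 3.7176)
End effector: (19.7679, 3.7176)

Answer: 19.7679 3.7176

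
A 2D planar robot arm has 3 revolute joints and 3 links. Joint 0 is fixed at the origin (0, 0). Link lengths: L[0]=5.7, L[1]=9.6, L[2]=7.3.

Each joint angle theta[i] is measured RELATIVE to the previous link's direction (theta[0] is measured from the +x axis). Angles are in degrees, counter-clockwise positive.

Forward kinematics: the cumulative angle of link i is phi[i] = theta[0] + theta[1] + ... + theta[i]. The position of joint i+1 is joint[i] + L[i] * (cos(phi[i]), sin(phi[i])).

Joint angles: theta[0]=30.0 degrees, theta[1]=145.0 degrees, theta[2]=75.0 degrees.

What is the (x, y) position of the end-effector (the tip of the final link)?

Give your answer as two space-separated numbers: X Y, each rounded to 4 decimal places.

Answer: -7.1239 -3.1731

Derivation:
joint[0] = (0.0000, 0.0000)  (base)
link 0: phi[0] = 30 = 30 deg
  cos(30 deg) = 0.8660, sin(30 deg) = 0.5000
  joint[1] = (0.0000, 0.0000) + 5.7 * (0.8660, 0.5000) = (0.0000 + 4.9363, 0.0000 + 2.8500) = (4.9363, 2.8500)
link 1: phi[1] = 30 + 145 = 175 deg
  cos(175 deg) = -0.9962, sin(175 deg) = 0.0872
  joint[2] = (4.9363, 2.8500) + 9.6 * (-0.9962, 0.0872) = (4.9363 + -9.5635, 2.8500 + 0.8367) = (-4.6271, 3.6867)
link 2: phi[2] = 30 + 145 + 75 = 250 deg
  cos(250 deg) = -0.3420, sin(250 deg) = -0.9397
  joint[3] = (-4.6271, 3.6867) + 7.3 * (-0.3420, -0.9397) = (-4.6271 + -2.4967, 3.6867 + -6.8598) = (-7.1239, -3.1731)
End effector: (-7.1239, -3.1731)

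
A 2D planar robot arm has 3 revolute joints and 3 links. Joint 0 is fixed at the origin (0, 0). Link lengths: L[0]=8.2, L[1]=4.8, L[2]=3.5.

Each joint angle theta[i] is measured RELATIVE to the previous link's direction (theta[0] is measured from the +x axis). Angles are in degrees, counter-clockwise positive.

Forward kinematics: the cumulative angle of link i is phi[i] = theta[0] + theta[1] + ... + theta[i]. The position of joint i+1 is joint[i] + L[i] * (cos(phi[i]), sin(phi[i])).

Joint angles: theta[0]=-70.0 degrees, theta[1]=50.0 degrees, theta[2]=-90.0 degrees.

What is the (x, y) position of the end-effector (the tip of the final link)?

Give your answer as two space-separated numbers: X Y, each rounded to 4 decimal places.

joint[0] = (0.0000, 0.0000)  (base)
link 0: phi[0] = -70 = -70 deg
  cos(-70 deg) = 0.3420, sin(-70 deg) = -0.9397
  joint[1] = (0.0000, 0.0000) + 8.2 * (0.3420, -0.9397) = (0.0000 + 2.8046, 0.0000 + -7.7055) = (2.8046, -7.7055)
link 1: phi[1] = -70 + 50 = -20 deg
  cos(-20 deg) = 0.9397, sin(-20 deg) = -0.3420
  joint[2] = (2.8046, -7.7055) + 4.8 * (0.9397, -0.3420) = (2.8046 + 4.5105, -7.7055 + -1.6417) = (7.3151, -9.3472)
link 2: phi[2] = -70 + 50 + -90 = -110 deg
  cos(-110 deg) = -0.3420, sin(-110 deg) = -0.9397
  joint[3] = (7.3151, -9.3472) + 3.5 * (-0.3420, -0.9397) = (7.3151 + -1.1971, -9.3472 + -3.2889) = (6.1180, -12.6361)
End effector: (6.1180, -12.6361)

Answer: 6.1180 -12.6361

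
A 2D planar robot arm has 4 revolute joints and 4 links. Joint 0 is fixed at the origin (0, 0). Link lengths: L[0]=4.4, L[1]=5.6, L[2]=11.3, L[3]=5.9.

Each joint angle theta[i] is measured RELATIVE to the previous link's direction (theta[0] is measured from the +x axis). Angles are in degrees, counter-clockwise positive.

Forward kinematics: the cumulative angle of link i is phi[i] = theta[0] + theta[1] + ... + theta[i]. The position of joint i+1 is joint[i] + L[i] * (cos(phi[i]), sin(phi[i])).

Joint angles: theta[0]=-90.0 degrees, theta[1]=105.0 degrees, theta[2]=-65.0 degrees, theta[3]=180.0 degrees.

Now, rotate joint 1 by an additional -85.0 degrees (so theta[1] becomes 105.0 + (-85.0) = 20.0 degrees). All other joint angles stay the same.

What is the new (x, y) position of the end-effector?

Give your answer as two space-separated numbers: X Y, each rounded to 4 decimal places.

Answer: -1.9031 -13.4807

Derivation:
joint[0] = (0.0000, 0.0000)  (base)
link 0: phi[0] = -90 = -90 deg
  cos(-90 deg) = 0.0000, sin(-90 deg) = -1.0000
  joint[1] = (0.0000, 0.0000) + 4.4 * (0.0000, -1.0000) = (0.0000 + 0.0000, 0.0000 + -4.4000) = (0.0000, -4.4000)
link 1: phi[1] = -90 + 20 = -70 deg
  cos(-70 deg) = 0.3420, sin(-70 deg) = -0.9397
  joint[2] = (0.0000, -4.4000) + 5.6 * (0.3420, -0.9397) = (0.0000 + 1.9153, -4.4000 + -5.2623) = (1.9153, -9.6623)
link 2: phi[2] = -90 + 20 + -65 = -135 deg
  cos(-135 deg) = -0.7071, sin(-135 deg) = -0.7071
  joint[3] = (1.9153, -9.6623) + 11.3 * (-0.7071, -0.7071) = (1.9153 + -7.9903, -9.6623 + -7.9903) = (-6.0750, -17.6526)
link 3: phi[3] = -90 + 20 + -65 + 180 = 45 deg
  cos(45 deg) = 0.7071, sin(45 deg) = 0.7071
  joint[4] = (-6.0750, -17.6526) + 5.9 * (0.7071, 0.7071) = (-6.0750 + 4.1719, -17.6526 + 4.1719) = (-1.9031, -13.4807)
End effector: (-1.9031, -13.4807)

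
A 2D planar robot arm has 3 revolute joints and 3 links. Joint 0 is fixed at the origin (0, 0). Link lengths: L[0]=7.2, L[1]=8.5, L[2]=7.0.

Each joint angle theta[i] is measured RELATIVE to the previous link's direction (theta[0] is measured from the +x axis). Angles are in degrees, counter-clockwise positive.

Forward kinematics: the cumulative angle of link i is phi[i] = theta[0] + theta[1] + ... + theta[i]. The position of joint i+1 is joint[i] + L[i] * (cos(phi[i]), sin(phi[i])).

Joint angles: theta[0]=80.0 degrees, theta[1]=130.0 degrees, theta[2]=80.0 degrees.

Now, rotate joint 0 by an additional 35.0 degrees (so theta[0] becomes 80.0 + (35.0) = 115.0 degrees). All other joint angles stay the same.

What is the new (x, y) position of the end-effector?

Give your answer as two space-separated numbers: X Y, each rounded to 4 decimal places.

joint[0] = (0.0000, 0.0000)  (base)
link 0: phi[0] = 115 = 115 deg
  cos(115 deg) = -0.4226, sin(115 deg) = 0.9063
  joint[1] = (0.0000, 0.0000) + 7.2 * (-0.4226, 0.9063) = (0.0000 + -3.0429, 0.0000 + 6.5254) = (-3.0429, 6.5254)
link 1: phi[1] = 115 + 130 = 245 deg
  cos(245 deg) = -0.4226, sin(245 deg) = -0.9063
  joint[2] = (-3.0429, 6.5254) + 8.5 * (-0.4226, -0.9063) = (-3.0429 + -3.5923, 6.5254 + -7.7036) = (-6.6351, -1.1782)
link 2: phi[2] = 115 + 130 + 80 = 325 deg
  cos(325 deg) = 0.8192, sin(325 deg) = -0.5736
  joint[3] = (-6.6351, -1.1782) + 7 * (0.8192, -0.5736) = (-6.6351 + 5.7341, -1.1782 + -4.0150) = (-0.9010, -5.1932)
End effector: (-0.9010, -5.1932)

Answer: -0.9010 -5.1932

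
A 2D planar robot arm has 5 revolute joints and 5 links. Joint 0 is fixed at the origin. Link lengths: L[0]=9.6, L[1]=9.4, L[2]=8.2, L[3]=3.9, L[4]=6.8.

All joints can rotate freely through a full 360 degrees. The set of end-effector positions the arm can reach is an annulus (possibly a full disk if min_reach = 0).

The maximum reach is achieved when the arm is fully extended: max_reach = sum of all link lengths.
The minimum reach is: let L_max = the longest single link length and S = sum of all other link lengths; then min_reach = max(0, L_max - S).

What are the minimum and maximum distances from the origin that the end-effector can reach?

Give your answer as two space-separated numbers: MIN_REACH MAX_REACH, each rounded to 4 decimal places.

Link lengths: [9.6, 9.4, 8.2, 3.9, 6.8]
max_reach = 9.6 + 9.4 + 8.2 + 3.9 + 6.8 = 37.9
L_max = max([9.6, 9.4, 8.2, 3.9, 6.8]) = 9.6
S (sum of others) = 37.9 - 9.6 = 28.3
min_reach = max(0, 9.6 - 28.3) = max(0, -18.7) = 0

Answer: 0.0000 37.9000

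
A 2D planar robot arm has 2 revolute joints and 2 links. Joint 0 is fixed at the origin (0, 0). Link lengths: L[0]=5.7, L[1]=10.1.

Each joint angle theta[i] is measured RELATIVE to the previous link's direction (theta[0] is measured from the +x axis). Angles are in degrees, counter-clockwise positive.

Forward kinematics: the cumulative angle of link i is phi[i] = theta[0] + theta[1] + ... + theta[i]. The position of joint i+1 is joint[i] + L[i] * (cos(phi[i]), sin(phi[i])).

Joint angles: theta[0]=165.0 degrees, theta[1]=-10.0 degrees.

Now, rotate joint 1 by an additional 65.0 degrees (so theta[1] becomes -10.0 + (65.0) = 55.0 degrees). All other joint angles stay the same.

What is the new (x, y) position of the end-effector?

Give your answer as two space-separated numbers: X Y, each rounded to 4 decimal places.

Answer: -13.2428 -5.0169

Derivation:
joint[0] = (0.0000, 0.0000)  (base)
link 0: phi[0] = 165 = 165 deg
  cos(165 deg) = -0.9659, sin(165 deg) = 0.2588
  joint[1] = (0.0000, 0.0000) + 5.7 * (-0.9659, 0.2588) = (0.0000 + -5.5058, 0.0000 + 1.4753) = (-5.5058, 1.4753)
link 1: phi[1] = 165 + 55 = 220 deg
  cos(220 deg) = -0.7660, sin(220 deg) = -0.6428
  joint[2] = (-5.5058, 1.4753) + 10.1 * (-0.7660, -0.6428) = (-5.5058 + -7.7370, 1.4753 + -6.4922) = (-13.2428, -5.0169)
End effector: (-13.2428, -5.0169)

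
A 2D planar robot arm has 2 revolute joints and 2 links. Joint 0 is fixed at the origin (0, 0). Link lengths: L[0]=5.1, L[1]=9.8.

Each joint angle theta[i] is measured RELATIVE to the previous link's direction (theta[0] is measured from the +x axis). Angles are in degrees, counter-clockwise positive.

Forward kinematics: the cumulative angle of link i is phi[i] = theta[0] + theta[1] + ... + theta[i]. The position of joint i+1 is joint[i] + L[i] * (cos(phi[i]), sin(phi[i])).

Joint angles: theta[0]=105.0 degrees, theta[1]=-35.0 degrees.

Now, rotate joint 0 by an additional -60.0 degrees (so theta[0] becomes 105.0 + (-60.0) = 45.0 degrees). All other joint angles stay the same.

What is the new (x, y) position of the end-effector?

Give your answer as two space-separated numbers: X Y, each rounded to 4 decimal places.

joint[0] = (0.0000, 0.0000)  (base)
link 0: phi[0] = 45 = 45 deg
  cos(45 deg) = 0.7071, sin(45 deg) = 0.7071
  joint[1] = (0.0000, 0.0000) + 5.1 * (0.7071, 0.7071) = (0.0000 + 3.6062, 0.0000 + 3.6062) = (3.6062, 3.6062)
link 1: phi[1] = 45 + -35 = 10 deg
  cos(10 deg) = 0.9848, sin(10 deg) = 0.1736
  joint[2] = (3.6062, 3.6062) + 9.8 * (0.9848, 0.1736) = (3.6062 + 9.6511, 3.6062 + 1.7018) = (13.2574, 5.3080)
End effector: (13.2574, 5.3080)

Answer: 13.2574 5.3080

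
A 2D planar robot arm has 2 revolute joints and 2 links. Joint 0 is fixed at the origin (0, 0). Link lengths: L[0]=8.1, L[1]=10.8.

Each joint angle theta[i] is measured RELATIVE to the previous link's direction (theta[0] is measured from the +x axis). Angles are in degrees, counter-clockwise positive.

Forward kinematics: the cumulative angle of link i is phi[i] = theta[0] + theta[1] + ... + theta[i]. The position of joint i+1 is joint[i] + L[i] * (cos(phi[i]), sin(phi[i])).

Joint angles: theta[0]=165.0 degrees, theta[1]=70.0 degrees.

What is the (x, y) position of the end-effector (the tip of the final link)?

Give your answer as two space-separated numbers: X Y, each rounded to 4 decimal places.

joint[0] = (0.0000, 0.0000)  (base)
link 0: phi[0] = 165 = 165 deg
  cos(165 deg) = -0.9659, sin(165 deg) = 0.2588
  joint[1] = (0.0000, 0.0000) + 8.1 * (-0.9659, 0.2588) = (0.0000 + -7.8240, 0.0000 + 2.0964) = (-7.8240, 2.0964)
link 1: phi[1] = 165 + 70 = 235 deg
  cos(235 deg) = -0.5736, sin(235 deg) = -0.8192
  joint[2] = (-7.8240, 2.0964) + 10.8 * (-0.5736, -0.8192) = (-7.8240 + -6.1946, 2.0964 + -8.8468) = (-14.0186, -6.7504)
End effector: (-14.0186, -6.7504)

Answer: -14.0186 -6.7504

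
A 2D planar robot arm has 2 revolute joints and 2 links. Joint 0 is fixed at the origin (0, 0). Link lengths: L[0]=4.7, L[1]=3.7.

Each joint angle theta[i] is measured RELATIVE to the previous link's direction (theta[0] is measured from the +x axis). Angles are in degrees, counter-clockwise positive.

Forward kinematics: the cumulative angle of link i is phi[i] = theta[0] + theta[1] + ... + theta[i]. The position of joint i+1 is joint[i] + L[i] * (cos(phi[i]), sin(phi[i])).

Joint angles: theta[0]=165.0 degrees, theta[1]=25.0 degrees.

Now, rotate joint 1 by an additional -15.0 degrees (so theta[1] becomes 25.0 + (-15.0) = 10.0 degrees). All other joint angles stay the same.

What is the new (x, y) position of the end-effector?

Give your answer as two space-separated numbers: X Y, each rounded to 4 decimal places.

joint[0] = (0.0000, 0.0000)  (base)
link 0: phi[0] = 165 = 165 deg
  cos(165 deg) = -0.9659, sin(165 deg) = 0.2588
  joint[1] = (0.0000, 0.0000) + 4.7 * (-0.9659, 0.2588) = (0.0000 + -4.5399, 0.0000 + 1.2164) = (-4.5399, 1.2164)
link 1: phi[1] = 165 + 10 = 175 deg
  cos(175 deg) = -0.9962, sin(175 deg) = 0.0872
  joint[2] = (-4.5399, 1.2164) + 3.7 * (-0.9962, 0.0872) = (-4.5399 + -3.6859, 1.2164 + 0.3225) = (-8.2258, 1.5389)
End effector: (-8.2258, 1.5389)

Answer: -8.2258 1.5389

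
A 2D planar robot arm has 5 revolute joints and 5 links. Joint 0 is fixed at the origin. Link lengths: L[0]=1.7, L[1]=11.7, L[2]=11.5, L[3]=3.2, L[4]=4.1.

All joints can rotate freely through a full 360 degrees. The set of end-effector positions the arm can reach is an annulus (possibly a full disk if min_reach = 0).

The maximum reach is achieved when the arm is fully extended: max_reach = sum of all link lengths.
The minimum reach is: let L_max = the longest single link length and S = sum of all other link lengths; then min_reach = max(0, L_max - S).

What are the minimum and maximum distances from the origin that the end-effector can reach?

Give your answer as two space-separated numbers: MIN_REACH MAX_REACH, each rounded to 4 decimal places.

Answer: 0.0000 32.2000

Derivation:
Link lengths: [1.7, 11.7, 11.5, 3.2, 4.1]
max_reach = 1.7 + 11.7 + 11.5 + 3.2 + 4.1 = 32.2
L_max = max([1.7, 11.7, 11.5, 3.2, 4.1]) = 11.7
S (sum of others) = 32.2 - 11.7 = 20.5
min_reach = max(0, 11.7 - 20.5) = max(0, -8.8) = 0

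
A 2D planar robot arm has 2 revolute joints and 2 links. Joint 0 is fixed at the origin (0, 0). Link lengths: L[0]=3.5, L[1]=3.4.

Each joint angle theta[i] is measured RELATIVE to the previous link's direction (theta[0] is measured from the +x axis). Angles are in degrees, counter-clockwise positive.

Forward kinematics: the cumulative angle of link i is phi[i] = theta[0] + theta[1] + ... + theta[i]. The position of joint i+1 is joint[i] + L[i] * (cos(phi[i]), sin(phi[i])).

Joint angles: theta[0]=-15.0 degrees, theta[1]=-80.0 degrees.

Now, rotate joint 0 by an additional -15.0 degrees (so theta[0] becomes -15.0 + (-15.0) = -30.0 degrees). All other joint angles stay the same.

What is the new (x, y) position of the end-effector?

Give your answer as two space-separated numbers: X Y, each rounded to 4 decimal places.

joint[0] = (0.0000, 0.0000)  (base)
link 0: phi[0] = -30 = -30 deg
  cos(-30 deg) = 0.8660, sin(-30 deg) = -0.5000
  joint[1] = (0.0000, 0.0000) + 3.5 * (0.8660, -0.5000) = (0.0000 + 3.0311, 0.0000 + -1.7500) = (3.0311, -1.7500)
link 1: phi[1] = -30 + -80 = -110 deg
  cos(-110 deg) = -0.3420, sin(-110 deg) = -0.9397
  joint[2] = (3.0311, -1.7500) + 3.4 * (-0.3420, -0.9397) = (3.0311 + -1.1629, -1.7500 + -3.1950) = (1.8682, -4.9450)
End effector: (1.8682, -4.9450)

Answer: 1.8682 -4.9450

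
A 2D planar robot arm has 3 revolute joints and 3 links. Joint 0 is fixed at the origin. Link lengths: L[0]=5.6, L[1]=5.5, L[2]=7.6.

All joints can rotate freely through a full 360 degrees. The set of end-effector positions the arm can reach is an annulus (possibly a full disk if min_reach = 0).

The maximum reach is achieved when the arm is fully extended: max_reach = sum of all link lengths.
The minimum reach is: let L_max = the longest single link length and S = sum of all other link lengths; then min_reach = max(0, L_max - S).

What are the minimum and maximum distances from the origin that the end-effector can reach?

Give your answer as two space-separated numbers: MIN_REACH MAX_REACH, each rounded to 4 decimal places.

Link lengths: [5.6, 5.5, 7.6]
max_reach = 5.6 + 5.5 + 7.6 = 18.7
L_max = max([5.6, 5.5, 7.6]) = 7.6
S (sum of others) = 18.7 - 7.6 = 11.1
min_reach = max(0, 7.6 - 11.1) = max(0, -3.5) = 0

Answer: 0.0000 18.7000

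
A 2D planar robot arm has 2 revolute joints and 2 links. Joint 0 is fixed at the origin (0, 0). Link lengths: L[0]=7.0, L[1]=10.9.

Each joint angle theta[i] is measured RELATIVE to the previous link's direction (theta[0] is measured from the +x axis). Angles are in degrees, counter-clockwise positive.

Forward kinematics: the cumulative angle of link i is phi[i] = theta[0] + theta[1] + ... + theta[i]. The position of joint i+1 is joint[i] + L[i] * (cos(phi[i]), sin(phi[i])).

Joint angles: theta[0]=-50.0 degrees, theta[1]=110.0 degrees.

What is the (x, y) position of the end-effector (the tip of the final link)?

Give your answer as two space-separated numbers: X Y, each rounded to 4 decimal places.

joint[0] = (0.0000, 0.0000)  (base)
link 0: phi[0] = -50 = -50 deg
  cos(-50 deg) = 0.6428, sin(-50 deg) = -0.7660
  joint[1] = (0.0000, 0.0000) + 7 * (0.6428, -0.7660) = (0.0000 + 4.4995, 0.0000 + -5.3623) = (4.4995, -5.3623)
link 1: phi[1] = -50 + 110 = 60 deg
  cos(60 deg) = 0.5000, sin(60 deg) = 0.8660
  joint[2] = (4.4995, -5.3623) + 10.9 * (0.5000, 0.8660) = (4.4995 + 5.4500, -5.3623 + 9.4397) = (9.9495, 4.0774)
End effector: (9.9495, 4.0774)

Answer: 9.9495 4.0774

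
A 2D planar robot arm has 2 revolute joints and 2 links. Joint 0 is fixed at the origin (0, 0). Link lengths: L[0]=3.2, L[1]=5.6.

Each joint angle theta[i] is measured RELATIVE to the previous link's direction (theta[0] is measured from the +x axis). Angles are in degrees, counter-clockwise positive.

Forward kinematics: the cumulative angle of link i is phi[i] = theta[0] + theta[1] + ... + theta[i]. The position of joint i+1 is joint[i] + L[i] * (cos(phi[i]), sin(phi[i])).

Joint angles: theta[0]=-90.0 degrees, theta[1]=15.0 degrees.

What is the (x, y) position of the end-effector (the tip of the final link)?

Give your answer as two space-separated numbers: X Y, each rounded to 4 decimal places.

Answer: 1.4494 -8.6092

Derivation:
joint[0] = (0.0000, 0.0000)  (base)
link 0: phi[0] = -90 = -90 deg
  cos(-90 deg) = 0.0000, sin(-90 deg) = -1.0000
  joint[1] = (0.0000, 0.0000) + 3.2 * (0.0000, -1.0000) = (0.0000 + 0.0000, 0.0000 + -3.2000) = (0.0000, -3.2000)
link 1: phi[1] = -90 + 15 = -75 deg
  cos(-75 deg) = 0.2588, sin(-75 deg) = -0.9659
  joint[2] = (0.0000, -3.2000) + 5.6 * (0.2588, -0.9659) = (0.0000 + 1.4494, -3.2000 + -5.4092) = (1.4494, -8.6092)
End effector: (1.4494, -8.6092)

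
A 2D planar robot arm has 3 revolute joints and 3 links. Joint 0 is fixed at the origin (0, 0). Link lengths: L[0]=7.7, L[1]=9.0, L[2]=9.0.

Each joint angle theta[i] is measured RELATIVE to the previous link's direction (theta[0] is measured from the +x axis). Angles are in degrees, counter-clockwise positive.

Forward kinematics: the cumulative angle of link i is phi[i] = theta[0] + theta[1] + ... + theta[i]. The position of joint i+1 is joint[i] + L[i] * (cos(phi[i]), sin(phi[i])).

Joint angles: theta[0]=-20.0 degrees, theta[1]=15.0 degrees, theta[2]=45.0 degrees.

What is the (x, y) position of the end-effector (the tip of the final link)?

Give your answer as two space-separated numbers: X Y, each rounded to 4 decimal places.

joint[0] = (0.0000, 0.0000)  (base)
link 0: phi[0] = -20 = -20 deg
  cos(-20 deg) = 0.9397, sin(-20 deg) = -0.3420
  joint[1] = (0.0000, 0.0000) + 7.7 * (0.9397, -0.3420) = (0.0000 + 7.2356, 0.0000 + -2.6336) = (7.2356, -2.6336)
link 1: phi[1] = -20 + 15 = -5 deg
  cos(-5 deg) = 0.9962, sin(-5 deg) = -0.0872
  joint[2] = (7.2356, -2.6336) + 9 * (0.9962, -0.0872) = (7.2356 + 8.9658, -2.6336 + -0.7844) = (16.2014, -3.4180)
link 2: phi[2] = -20 + 15 + 45 = 40 deg
  cos(40 deg) = 0.7660, sin(40 deg) = 0.6428
  joint[3] = (16.2014, -3.4180) + 9 * (0.7660, 0.6428) = (16.2014 + 6.8944, -3.4180 + 5.7851) = (23.0958, 2.3671)
End effector: (23.0958, 2.3671)

Answer: 23.0958 2.3671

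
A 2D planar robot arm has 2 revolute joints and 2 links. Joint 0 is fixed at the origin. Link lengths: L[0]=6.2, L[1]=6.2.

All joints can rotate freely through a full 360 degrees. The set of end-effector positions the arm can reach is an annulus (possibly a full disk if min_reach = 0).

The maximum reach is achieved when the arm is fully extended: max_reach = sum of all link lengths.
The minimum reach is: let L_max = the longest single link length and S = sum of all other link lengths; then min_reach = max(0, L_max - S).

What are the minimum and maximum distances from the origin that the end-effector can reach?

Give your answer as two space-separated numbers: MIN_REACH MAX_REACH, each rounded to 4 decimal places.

Answer: 0.0000 12.4000

Derivation:
Link lengths: [6.2, 6.2]
max_reach = 6.2 + 6.2 = 12.4
L_max = max([6.2, 6.2]) = 6.2
S (sum of others) = 12.4 - 6.2 = 6.2
min_reach = max(0, 6.2 - 6.2) = max(0, 0) = 0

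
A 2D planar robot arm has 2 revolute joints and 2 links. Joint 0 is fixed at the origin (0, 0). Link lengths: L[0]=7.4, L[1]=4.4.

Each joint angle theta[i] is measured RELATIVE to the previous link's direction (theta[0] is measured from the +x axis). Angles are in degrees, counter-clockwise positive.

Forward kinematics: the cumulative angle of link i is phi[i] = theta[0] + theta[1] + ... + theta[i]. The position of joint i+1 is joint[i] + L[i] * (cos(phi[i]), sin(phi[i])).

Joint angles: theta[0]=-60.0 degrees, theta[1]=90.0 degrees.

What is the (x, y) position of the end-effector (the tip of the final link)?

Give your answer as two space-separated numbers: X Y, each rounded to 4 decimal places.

joint[0] = (0.0000, 0.0000)  (base)
link 0: phi[0] = -60 = -60 deg
  cos(-60 deg) = 0.5000, sin(-60 deg) = -0.8660
  joint[1] = (0.0000, 0.0000) + 7.4 * (0.5000, -0.8660) = (0.0000 + 3.7000, 0.0000 + -6.4086) = (3.7000, -6.4086)
link 1: phi[1] = -60 + 90 = 30 deg
  cos(30 deg) = 0.8660, sin(30 deg) = 0.5000
  joint[2] = (3.7000, -6.4086) + 4.4 * (0.8660, 0.5000) = (3.7000 + 3.8105, -6.4086 + 2.2000) = (7.5105, -4.2086)
End effector: (7.5105, -4.2086)

Answer: 7.5105 -4.2086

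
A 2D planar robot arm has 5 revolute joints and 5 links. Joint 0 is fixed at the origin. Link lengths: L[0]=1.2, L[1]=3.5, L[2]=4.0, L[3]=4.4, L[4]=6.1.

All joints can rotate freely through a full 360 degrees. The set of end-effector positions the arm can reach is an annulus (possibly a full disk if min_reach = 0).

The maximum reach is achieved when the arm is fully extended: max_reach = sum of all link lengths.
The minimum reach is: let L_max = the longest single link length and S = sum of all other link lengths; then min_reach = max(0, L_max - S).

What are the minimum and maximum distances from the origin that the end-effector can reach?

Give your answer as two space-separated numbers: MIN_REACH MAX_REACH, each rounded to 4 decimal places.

Link lengths: [1.2, 3.5, 4.0, 4.4, 6.1]
max_reach = 1.2 + 3.5 + 4 + 4.4 + 6.1 = 19.2
L_max = max([1.2, 3.5, 4.0, 4.4, 6.1]) = 6.1
S (sum of others) = 19.2 - 6.1 = 13.1
min_reach = max(0, 6.1 - 13.1) = max(0, -7) = 0

Answer: 0.0000 19.2000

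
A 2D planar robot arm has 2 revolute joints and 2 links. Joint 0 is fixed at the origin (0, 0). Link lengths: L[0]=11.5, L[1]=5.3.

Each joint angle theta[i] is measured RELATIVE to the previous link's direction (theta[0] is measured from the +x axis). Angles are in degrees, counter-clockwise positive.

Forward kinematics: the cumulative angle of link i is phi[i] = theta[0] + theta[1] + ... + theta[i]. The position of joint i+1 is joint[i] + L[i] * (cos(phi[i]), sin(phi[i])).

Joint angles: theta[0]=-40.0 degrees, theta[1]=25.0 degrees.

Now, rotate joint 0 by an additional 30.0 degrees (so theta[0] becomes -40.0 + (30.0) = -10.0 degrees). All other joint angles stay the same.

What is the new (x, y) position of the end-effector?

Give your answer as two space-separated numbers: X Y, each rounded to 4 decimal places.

joint[0] = (0.0000, 0.0000)  (base)
link 0: phi[0] = -10 = -10 deg
  cos(-10 deg) = 0.9848, sin(-10 deg) = -0.1736
  joint[1] = (0.0000, 0.0000) + 11.5 * (0.9848, -0.1736) = (0.0000 + 11.3253, 0.0000 + -1.9970) = (11.3253, -1.9970)
link 1: phi[1] = -10 + 25 = 15 deg
  cos(15 deg) = 0.9659, sin(15 deg) = 0.2588
  joint[2] = (11.3253, -1.9970) + 5.3 * (0.9659, 0.2588) = (11.3253 + 5.1194, -1.9970 + 1.3717) = (16.4447, -0.6252)
End effector: (16.4447, -0.6252)

Answer: 16.4447 -0.6252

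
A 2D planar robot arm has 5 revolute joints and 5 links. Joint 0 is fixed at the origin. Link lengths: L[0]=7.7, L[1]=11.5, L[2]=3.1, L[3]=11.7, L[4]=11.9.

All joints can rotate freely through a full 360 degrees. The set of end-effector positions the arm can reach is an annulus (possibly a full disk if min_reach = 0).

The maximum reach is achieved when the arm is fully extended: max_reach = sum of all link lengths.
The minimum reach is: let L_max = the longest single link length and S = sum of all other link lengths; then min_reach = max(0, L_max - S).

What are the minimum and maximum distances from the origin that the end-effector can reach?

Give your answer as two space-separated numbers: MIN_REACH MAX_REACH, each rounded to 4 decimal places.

Answer: 0.0000 45.9000

Derivation:
Link lengths: [7.7, 11.5, 3.1, 11.7, 11.9]
max_reach = 7.7 + 11.5 + 3.1 + 11.7 + 11.9 = 45.9
L_max = max([7.7, 11.5, 3.1, 11.7, 11.9]) = 11.9
S (sum of others) = 45.9 - 11.9 = 34
min_reach = max(0, 11.9 - 34) = max(0, -22.1) = 0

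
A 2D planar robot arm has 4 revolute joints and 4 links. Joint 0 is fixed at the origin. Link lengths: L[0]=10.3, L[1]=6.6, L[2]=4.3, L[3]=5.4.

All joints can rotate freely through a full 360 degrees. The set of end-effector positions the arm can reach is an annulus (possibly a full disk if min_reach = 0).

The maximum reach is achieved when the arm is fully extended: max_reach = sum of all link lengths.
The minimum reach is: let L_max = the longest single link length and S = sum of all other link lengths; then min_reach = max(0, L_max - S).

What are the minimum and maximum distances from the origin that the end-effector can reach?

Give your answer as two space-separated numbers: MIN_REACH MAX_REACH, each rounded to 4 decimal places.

Link lengths: [10.3, 6.6, 4.3, 5.4]
max_reach = 10.3 + 6.6 + 4.3 + 5.4 = 26.6
L_max = max([10.3, 6.6, 4.3, 5.4]) = 10.3
S (sum of others) = 26.6 - 10.3 = 16.3
min_reach = max(0, 10.3 - 16.3) = max(0, -6) = 0

Answer: 0.0000 26.6000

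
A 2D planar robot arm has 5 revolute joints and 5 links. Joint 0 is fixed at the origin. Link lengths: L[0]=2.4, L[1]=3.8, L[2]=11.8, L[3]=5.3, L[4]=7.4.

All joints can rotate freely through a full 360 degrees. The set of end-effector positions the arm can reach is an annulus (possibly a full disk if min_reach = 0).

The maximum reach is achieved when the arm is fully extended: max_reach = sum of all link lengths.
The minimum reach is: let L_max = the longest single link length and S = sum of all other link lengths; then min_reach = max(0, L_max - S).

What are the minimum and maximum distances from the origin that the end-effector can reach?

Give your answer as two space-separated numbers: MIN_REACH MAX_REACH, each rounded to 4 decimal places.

Answer: 0.0000 30.7000

Derivation:
Link lengths: [2.4, 3.8, 11.8, 5.3, 7.4]
max_reach = 2.4 + 3.8 + 11.8 + 5.3 + 7.4 = 30.7
L_max = max([2.4, 3.8, 11.8, 5.3, 7.4]) = 11.8
S (sum of others) = 30.7 - 11.8 = 18.9
min_reach = max(0, 11.8 - 18.9) = max(0, -7.1) = 0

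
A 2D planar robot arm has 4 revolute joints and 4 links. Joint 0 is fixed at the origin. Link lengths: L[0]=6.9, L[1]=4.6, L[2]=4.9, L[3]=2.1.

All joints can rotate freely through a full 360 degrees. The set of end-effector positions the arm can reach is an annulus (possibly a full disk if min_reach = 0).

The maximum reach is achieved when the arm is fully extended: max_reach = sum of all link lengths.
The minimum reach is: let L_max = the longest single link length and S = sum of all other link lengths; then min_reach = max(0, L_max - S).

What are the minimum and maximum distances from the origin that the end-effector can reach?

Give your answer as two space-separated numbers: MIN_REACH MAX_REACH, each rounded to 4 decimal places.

Link lengths: [6.9, 4.6, 4.9, 2.1]
max_reach = 6.9 + 4.6 + 4.9 + 2.1 = 18.5
L_max = max([6.9, 4.6, 4.9, 2.1]) = 6.9
S (sum of others) = 18.5 - 6.9 = 11.6
min_reach = max(0, 6.9 - 11.6) = max(0, -4.7) = 0

Answer: 0.0000 18.5000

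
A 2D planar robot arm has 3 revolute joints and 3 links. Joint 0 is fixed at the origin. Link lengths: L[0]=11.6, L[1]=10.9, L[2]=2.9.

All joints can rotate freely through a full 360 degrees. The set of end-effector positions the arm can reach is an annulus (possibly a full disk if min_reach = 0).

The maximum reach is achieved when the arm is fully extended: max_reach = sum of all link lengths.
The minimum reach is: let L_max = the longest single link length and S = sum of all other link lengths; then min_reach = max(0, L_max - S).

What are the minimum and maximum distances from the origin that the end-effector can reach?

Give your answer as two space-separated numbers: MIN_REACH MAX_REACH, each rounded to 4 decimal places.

Answer: 0.0000 25.4000

Derivation:
Link lengths: [11.6, 10.9, 2.9]
max_reach = 11.6 + 10.9 + 2.9 = 25.4
L_max = max([11.6, 10.9, 2.9]) = 11.6
S (sum of others) = 25.4 - 11.6 = 13.8
min_reach = max(0, 11.6 - 13.8) = max(0, -2.2) = 0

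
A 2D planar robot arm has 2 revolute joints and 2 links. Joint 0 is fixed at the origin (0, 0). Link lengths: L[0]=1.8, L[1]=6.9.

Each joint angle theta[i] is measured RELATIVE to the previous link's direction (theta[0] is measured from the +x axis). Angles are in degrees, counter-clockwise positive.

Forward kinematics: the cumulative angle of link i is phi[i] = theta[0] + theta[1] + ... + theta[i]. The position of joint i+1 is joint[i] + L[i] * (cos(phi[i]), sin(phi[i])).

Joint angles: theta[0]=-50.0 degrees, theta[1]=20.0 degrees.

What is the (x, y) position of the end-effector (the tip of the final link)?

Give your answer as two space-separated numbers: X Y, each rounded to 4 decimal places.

joint[0] = (0.0000, 0.0000)  (base)
link 0: phi[0] = -50 = -50 deg
  cos(-50 deg) = 0.6428, sin(-50 deg) = -0.7660
  joint[1] = (0.0000, 0.0000) + 1.8 * (0.6428, -0.7660) = (0.0000 + 1.1570, 0.0000 + -1.3789) = (1.1570, -1.3789)
link 1: phi[1] = -50 + 20 = -30 deg
  cos(-30 deg) = 0.8660, sin(-30 deg) = -0.5000
  joint[2] = (1.1570, -1.3789) + 6.9 * (0.8660, -0.5000) = (1.1570 + 5.9756, -1.3789 + -3.4500) = (7.1326, -4.8289)
End effector: (7.1326, -4.8289)

Answer: 7.1326 -4.8289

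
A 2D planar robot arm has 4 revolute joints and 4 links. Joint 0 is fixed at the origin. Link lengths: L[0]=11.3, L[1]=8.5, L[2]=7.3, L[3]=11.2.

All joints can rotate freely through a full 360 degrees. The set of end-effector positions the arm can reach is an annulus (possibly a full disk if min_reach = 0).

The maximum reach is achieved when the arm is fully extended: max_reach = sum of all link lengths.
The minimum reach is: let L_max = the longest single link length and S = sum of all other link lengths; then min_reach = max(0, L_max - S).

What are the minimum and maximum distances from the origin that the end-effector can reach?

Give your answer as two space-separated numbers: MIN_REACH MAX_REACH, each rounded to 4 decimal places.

Link lengths: [11.3, 8.5, 7.3, 11.2]
max_reach = 11.3 + 8.5 + 7.3 + 11.2 = 38.3
L_max = max([11.3, 8.5, 7.3, 11.2]) = 11.3
S (sum of others) = 38.3 - 11.3 = 27
min_reach = max(0, 11.3 - 27) = max(0, -15.7) = 0

Answer: 0.0000 38.3000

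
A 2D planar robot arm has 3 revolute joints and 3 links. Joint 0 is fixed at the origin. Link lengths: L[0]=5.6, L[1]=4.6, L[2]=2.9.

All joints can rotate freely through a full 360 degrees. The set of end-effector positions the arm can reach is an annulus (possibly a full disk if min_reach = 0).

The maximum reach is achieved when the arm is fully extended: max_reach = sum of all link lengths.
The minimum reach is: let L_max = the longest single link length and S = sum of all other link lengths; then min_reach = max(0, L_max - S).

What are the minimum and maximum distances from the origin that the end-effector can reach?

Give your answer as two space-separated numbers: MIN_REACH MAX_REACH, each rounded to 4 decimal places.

Answer: 0.0000 13.1000

Derivation:
Link lengths: [5.6, 4.6, 2.9]
max_reach = 5.6 + 4.6 + 2.9 = 13.1
L_max = max([5.6, 4.6, 2.9]) = 5.6
S (sum of others) = 13.1 - 5.6 = 7.5
min_reach = max(0, 5.6 - 7.5) = max(0, -1.9) = 0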